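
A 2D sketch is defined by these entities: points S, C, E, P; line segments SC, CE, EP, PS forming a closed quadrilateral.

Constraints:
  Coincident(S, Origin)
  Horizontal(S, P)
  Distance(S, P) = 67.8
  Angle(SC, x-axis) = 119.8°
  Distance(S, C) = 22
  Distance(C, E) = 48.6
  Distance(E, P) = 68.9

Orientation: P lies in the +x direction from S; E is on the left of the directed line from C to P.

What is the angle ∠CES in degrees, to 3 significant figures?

21.5°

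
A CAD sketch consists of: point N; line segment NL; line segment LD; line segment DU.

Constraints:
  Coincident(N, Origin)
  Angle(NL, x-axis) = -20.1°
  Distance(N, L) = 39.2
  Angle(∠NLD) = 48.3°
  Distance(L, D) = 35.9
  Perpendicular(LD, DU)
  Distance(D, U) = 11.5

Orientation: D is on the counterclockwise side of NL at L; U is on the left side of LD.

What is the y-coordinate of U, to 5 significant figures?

15.674

N is at the origin; NL runs at -20.1° with length 39.2, so L = 39.2·(cos -20.1°, sin -20.1°) = (36.812, -13.471). ∠NLD = 48.3°, so LD runs at -20.1° + (180° − 48.3°) = 111.60° from the x-axis; with |LD| = 35.9, D = L + 35.9·(cos 111.60°, sin 111.60°) = (23.597, 19.908). LD ⟂ DU; with |DU| = 11.5 on the left of LD, U = D + 11.5·(-0.92978, -0.36812) = (12.904, 15.674). So U.y = 15.674.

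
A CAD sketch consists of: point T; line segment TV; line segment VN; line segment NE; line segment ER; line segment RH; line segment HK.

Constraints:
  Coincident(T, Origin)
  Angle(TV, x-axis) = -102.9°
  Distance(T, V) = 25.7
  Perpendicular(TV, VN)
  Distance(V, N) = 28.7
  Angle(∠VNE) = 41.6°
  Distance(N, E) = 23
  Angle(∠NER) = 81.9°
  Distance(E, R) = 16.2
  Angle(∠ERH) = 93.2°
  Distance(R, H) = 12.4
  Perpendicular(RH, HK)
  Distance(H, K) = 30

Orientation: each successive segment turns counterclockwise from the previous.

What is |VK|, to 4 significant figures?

35.56

T is at the origin; TV runs at -102.9° with length 25.7, so V = (-5.738, -25.05). The perpendicularity gives VN at right angles to TV, so VN runs at -12.90°; with |VN| = 28.7, N = (22.24, -31.46). ∠VNE = 41.6° gives NE at 125.5° from the x-axis; with |NE| = 23.0, E = (8.882, -12.73). ∠NER = 81.9° gives ER at -136.4° from the x-axis; with |ER| = 16.2, R = (-2.850, -23.91). ∠ERH = 93.2° gives RH at -49.60° from the x-axis; with |RH| = 12.4, H = (5.187, -33.35). RH ⟂ HK, so HK runs at 40.40°; with |HK| = 30.0, K = (28.03, -13.91). Then |VK| = |K − V| = 35.56.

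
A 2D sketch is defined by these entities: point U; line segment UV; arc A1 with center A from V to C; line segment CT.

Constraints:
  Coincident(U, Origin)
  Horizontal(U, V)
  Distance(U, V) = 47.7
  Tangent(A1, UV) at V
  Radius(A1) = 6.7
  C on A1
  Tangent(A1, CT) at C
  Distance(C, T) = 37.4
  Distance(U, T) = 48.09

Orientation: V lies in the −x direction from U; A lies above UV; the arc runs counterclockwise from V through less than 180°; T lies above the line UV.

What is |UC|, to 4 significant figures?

41.67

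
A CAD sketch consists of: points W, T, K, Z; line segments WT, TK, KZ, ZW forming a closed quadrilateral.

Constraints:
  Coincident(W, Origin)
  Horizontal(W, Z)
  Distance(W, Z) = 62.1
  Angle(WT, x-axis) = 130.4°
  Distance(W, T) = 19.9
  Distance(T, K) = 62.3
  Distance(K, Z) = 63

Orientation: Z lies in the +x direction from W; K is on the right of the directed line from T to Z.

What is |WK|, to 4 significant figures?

43.33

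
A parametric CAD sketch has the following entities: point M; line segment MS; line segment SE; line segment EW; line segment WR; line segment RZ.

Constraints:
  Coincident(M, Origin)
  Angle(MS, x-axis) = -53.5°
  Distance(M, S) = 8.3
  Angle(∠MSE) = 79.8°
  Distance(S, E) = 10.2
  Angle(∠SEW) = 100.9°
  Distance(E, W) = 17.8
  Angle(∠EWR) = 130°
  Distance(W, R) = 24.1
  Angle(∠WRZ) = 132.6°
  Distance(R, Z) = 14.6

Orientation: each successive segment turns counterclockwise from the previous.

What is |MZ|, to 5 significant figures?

33.880

M is at the origin; MS runs at -53.5° with length 8.3, so S = (4.9370, -6.6720). ∠MSE = 79.8° gives SE at 46.700° from the x-axis; with |SE| = 10.2, E = (11.932, 0.75127). ∠SEW = 100.9° gives EW at 125.80° from the x-axis; with |EW| = 17.8, W = (1.5201, 15.188). ∠EWR = 130.0° gives WR at 175.80° from the x-axis; with |WR| = 24.1, R = (-22.515, 16.953). ∠WRZ = 132.6° gives RZ at -136.80° from the x-axis; with |RZ| = 14.6, Z = (-33.158, 6.9589). Then |MZ| = |Z − M| = 33.880.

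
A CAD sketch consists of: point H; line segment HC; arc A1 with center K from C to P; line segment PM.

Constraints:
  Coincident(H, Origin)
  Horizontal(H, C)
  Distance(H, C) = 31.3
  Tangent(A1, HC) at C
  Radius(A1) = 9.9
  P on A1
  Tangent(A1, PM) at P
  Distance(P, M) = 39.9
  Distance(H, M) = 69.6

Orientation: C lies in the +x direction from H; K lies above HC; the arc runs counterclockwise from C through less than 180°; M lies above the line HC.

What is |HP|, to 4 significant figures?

41.22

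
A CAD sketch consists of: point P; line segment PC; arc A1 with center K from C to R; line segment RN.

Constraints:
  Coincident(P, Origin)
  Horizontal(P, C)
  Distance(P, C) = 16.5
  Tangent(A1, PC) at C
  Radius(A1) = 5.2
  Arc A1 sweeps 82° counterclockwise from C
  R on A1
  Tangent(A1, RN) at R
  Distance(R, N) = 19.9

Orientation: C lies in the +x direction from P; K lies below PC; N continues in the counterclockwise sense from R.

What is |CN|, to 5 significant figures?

25.446

On A1, C sits at bearing 90° from K; an 82° counterclockwise sweep puts R at bearing 172°, so R = K + 5.2·(cos 172°, sin 172°) = (11.351, -4.4763). The tangent condition forces KR to be normal to RN, so RN runs along (−sin 172°, cos 172°); with |RN| = 19.9, N = (8.5811, -24.183). Then |CN| = |N − C| = 25.446.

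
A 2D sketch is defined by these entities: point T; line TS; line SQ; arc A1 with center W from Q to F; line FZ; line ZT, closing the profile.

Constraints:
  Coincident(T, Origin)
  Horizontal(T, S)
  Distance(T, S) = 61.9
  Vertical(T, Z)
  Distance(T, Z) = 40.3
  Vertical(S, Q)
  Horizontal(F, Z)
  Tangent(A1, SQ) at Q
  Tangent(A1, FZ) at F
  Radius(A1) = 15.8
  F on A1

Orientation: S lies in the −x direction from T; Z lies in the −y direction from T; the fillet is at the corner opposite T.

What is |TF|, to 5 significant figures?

61.232

T is at the origin; TS is horizontal with |TS| = 61.9 and S on the −x side, so S = (-61.900, 0.0000). TZ is vertical with |TZ| = 40.3 and Z on the −y side, so Z = (0.0000, -40.300). The virtual corner opposite T is at (-61.900, -40.300). Since A1 is tangent to SQ there, WQ ⟂ SQ and A1 meets FZ tangentially, so WF is at right angles to FZ, with radius 15.8, so the center W sits 15.8 in from both sides at W = (-46.100, -24.500). That places the tangent points at Q = (-61.900, -24.500) on SQ and F = (-46.100, -40.300) on FZ. Then |TF| = |F − T| = 61.232.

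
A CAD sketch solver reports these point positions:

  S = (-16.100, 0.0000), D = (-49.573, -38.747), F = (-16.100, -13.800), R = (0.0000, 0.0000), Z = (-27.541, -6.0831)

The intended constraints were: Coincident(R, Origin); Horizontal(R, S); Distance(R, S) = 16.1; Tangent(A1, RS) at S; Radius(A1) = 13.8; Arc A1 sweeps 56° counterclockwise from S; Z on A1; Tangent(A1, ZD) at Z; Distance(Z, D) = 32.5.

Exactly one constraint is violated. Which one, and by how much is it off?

Distance(Z, D) = 32.5 — off by 6.90.

R = (0.00, 0.00) ✓; R.y = 0.00, S.y = 0.00 ✓; |RS| = 16.10 ✓; ∠(FS, SR) = 90.00° ✓; |FS| = 13.80 ✓; bearing(F→Z) − bearing(F→S) = 56.00° ✓; |FZ| = 13.80 ✓; ∠(FZ, ZD) = 90.00° ✓; |ZD| = 39.40 ✗.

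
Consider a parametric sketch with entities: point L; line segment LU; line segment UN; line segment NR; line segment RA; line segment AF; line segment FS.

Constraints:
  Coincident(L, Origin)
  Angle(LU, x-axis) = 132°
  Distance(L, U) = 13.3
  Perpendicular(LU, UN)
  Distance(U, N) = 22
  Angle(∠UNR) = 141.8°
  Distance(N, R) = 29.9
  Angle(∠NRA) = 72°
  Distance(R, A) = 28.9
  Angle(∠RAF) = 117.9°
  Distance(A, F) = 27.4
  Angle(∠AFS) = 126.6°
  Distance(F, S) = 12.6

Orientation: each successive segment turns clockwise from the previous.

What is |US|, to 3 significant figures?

10.1

L is at the origin; LU runs at 132.0° with length 13.3, so U = (-8.90, 9.88). The perpendicularity gives UN at right angles to LU, so UN runs at 42.0°; with |UN| = 22.0, N = (7.45, 24.6). ∠UNR = 141.8° gives NR at 3.80° from the x-axis; with |NR| = 29.9, R = (37.3, 26.6). ∠NRA = 72.0° gives RA at -104° from the x-axis; with |RA| = 28.9, A = (30.2, -1.43). ∠RAF = 117.9° gives AF at -166° from the x-axis; with |AF| = 27.4, F = (3.57, -7.92). ∠AFS = 126.6° gives FS at 140° from the x-axis; with |FS| = 12.6, S = (-6.12, 0.128). Then |US| = |S − U| = 10.1.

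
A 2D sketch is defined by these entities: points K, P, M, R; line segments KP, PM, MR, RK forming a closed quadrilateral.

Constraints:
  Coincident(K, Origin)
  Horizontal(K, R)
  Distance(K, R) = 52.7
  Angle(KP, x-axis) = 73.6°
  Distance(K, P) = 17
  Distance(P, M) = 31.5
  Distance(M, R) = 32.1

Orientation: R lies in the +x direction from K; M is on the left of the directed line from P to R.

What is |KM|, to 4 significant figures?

43.59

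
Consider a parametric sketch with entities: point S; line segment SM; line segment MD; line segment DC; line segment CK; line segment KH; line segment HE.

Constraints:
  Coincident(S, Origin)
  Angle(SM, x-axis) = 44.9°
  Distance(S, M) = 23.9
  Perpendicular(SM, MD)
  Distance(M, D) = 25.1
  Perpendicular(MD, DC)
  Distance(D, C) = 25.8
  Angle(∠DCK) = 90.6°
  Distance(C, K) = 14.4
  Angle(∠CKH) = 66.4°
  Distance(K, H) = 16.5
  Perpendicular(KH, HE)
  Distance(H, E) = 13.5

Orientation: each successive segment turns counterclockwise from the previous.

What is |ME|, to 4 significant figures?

33.64

S is at the origin; SM runs at 44.9° with length 23.9, so M = (16.93, 16.87). SM ⟂ MD, so MD runs at 134.9°; with |MD| = 25.1, D = (-0.7881, 34.65). The perpendicularity gives DC at right angles to MD, so DC runs at -135.1°; with |DC| = 25.8, C = (-19.06, 16.44). ∠DCK = 90.6° gives CK at -45.70° from the x-axis; with |CK| = 14.4, K = (-9.006, 6.132). ∠CKH = 66.4° gives KH at 67.90° from the x-axis; with |KH| = 16.5, H = (-2.798, 21.42). KH ⟂ HE, so HE runs at 157.9°; with |HE| = 13.5, E = (-15.31, 26.50). Then |ME| = |E − M| = 33.64.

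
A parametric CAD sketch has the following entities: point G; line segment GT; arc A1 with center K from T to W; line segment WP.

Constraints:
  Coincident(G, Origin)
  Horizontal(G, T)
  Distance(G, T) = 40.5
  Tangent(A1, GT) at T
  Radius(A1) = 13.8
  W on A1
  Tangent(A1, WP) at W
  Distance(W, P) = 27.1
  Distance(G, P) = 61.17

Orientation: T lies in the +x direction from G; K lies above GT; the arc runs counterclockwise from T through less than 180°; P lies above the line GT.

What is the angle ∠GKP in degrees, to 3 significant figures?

112°

Checks: |KW| = 13.80 ✓; ∠(KW, WP) = 90.00° ✓; |WP| = 27.10 ✓; |GP| = 61.17 ✓.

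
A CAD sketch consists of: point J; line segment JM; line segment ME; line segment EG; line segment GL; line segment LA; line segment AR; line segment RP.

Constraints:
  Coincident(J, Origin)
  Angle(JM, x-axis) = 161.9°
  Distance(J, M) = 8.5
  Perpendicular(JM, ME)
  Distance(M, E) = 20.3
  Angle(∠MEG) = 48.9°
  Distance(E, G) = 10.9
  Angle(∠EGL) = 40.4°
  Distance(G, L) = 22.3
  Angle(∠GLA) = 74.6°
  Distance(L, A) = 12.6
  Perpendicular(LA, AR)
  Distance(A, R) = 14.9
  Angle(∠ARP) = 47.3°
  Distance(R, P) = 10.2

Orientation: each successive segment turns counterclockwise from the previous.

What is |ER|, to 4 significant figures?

3.879

∠GLA = 74.6° gives LA at -92.00° from the x-axis; with |LA| = 12.6, A = (-26.07, -18.32). LA ⟂ AR, so AR runs at -2.000°; with |AR| = 14.9, R = (-11.18, -18.84). Then |ER| = |R − E| = 3.879.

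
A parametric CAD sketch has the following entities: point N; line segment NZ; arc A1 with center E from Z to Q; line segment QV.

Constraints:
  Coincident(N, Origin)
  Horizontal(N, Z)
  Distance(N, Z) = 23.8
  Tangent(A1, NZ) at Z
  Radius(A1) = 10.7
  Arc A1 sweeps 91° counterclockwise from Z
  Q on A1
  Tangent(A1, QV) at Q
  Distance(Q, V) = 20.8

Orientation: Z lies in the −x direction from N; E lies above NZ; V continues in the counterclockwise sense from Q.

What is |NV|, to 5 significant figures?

34.426

N is at the origin; N and Z share the same y with |NZ| = 23.8 and Z on the −x side, so Z = (-23.800, 0.0000). Tangency of A1 to NZ means the radius EZ is perpendicular to NZ, so E = Z + (0, 10.7) = (-23.800, 10.700). On A1, Z sits at bearing -90° from E; a 91° counterclockwise sweep puts Q at bearing 1°, so Q = E + 10.7·(cos 1°, sin 1°) = (-13.102, 10.887). Tangency of A1 to QV means the radius EQ is perpendicular to QV, so QV runs along (−sin 1°, cos 1°); with |QV| = 20.8, V = (-13.465, 31.684). Then |NV| = |V − N| = 34.426.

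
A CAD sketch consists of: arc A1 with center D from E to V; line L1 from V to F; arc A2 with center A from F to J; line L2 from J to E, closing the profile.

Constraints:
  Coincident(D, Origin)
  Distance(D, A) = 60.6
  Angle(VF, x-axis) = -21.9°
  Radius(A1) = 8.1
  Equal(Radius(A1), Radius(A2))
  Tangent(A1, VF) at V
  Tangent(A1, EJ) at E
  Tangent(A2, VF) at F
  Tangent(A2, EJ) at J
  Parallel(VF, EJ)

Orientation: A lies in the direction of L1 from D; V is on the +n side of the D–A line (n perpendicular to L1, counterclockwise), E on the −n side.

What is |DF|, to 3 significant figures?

61.1

The slot axis is L1's direction at -21.9°, so u = (cos -21.9°, sin -21.9°) = (0.928, -0.373) and n = (−sin -21.9°, cos -21.9°) = (0.373, 0.928). D is at the origin and A lies 60.6 along u from D, so A = 60.6·u = (56.2, -22.6). Tangency of A1 to both parallel lines with radius 8.1 puts V and E at D ± 8.1·n: V = (3.02, 7.52), E = (-3.02, -7.52). Equal radii place F and J the same way about A: F = A + 8.1·n = (59.2, -15.1), J = A − 8.1·n = (53.2, -30.1). Then |DF| = |F − D| = 61.1.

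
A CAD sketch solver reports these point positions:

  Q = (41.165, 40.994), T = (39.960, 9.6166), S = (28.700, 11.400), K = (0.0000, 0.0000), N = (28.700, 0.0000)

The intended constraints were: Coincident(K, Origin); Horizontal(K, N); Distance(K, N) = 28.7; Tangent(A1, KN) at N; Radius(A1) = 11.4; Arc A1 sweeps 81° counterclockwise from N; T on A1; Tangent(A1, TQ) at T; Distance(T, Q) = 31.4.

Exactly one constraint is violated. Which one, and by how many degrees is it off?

Tangent(A1, TQ) at T — off by 6.80°.

K = (0.00, 0.00) ✓; K.y = 0.00, N.y = 0.00 ✓; |KN| = 28.70 ✓; ∠(SN, NK) = 90.00° ✓; |SN| = 11.40 ✓; bearing(S→T) − bearing(S→N) = 81.00° ✓; |ST| = 11.40 ✓; ∠(ST, TQ) = 83.20° ✗; |TQ| = 31.40 ✓.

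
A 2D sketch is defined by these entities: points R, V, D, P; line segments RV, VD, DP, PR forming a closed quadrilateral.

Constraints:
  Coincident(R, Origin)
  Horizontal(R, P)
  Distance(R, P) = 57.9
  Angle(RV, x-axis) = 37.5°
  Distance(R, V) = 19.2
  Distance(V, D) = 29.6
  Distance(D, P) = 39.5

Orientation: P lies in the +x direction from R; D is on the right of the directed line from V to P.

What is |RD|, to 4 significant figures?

28.06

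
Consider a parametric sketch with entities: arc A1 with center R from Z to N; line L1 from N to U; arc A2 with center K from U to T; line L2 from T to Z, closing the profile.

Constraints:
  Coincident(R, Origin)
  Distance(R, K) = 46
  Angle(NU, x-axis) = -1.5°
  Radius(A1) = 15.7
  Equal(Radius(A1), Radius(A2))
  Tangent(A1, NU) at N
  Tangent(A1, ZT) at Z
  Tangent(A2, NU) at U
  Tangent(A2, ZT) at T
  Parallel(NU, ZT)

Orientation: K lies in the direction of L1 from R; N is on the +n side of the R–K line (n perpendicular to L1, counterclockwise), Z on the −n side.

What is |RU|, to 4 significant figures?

48.61

Tangency of A1 to both parallel lines with radius 15.7 puts N and Z at R ± 15.7·n: N = (0.4110, 15.69), Z = (-0.4110, -15.69). Equal radii place U and T the same way about K: U = K + 15.7·n = (46.40, 14.49), T = K − 15.7·n = (45.57, -16.90). Then |RU| = |U − R| = 48.61.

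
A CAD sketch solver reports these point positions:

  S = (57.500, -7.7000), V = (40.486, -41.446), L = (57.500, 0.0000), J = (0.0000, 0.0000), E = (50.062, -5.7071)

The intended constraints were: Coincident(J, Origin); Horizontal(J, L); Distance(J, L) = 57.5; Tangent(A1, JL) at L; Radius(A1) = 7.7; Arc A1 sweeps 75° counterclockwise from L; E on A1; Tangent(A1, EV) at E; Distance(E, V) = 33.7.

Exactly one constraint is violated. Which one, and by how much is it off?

Distance(E, V) = 33.7 — off by 3.30.

J = (0.00, 0.00) ✓; J.y = 0.00, L.y = 0.00 ✓; |JL| = 57.50 ✓; ∠(SL, LJ) = 90.00° ✓; |SL| = 7.700 ✓; bearing(S→E) − bearing(S→L) = 75.00° ✓; |SE| = 7.700 ✓; ∠(SE, EV) = 90.00° ✓; |EV| = 37.00 ✗.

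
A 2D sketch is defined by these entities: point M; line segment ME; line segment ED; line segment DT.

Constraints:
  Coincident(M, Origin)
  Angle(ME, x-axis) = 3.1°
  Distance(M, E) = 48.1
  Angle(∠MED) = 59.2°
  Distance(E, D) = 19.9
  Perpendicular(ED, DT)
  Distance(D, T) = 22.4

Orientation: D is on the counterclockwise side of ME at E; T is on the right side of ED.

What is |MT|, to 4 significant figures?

63.89

M is at the origin; ME runs at 3.1° with length 48.1, so E = 48.1·(cos 3.1°, sin 3.1°) = (48.03, 2.601). ∠MED = 59.2°, so ED runs at 3.1° + (180° − 59.2°) = 123.9° from the x-axis; with |ED| = 19.9, D = E + 19.9·(cos 123.9°, sin 123.9°) = (36.93, 19.12). ED is perpendicular to DT; with |DT| = 22.4 on the right of ED, T = D + 22.4·(0.8300, 0.5577) = (55.52, 31.61). Then |MT| = |T − M| = 63.89.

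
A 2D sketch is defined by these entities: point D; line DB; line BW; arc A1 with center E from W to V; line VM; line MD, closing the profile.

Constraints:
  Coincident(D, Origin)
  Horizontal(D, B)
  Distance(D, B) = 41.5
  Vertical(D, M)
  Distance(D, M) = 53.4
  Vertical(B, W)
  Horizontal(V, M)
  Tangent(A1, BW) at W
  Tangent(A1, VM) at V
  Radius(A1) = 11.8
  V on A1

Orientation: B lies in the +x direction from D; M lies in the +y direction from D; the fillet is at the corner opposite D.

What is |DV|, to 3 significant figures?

61.1

D is at the origin; D and B share the same y with |DB| = 41.5 and B on the +x side, so B = (41.5, 0.00). DM is vertical with |DM| = 53.4 and M on the +y side, so M = (0.00, 53.4). The virtual corner opposite D is at (41.5, 53.4). The tangent condition forces EW to be normal to BW and tangency of A1 to VM means the radius EV is perpendicular to VM, with radius 11.8, so the center E sits 11.8 in from both sides at E = (29.7, 41.6). That places the tangent points at W = (41.5, 41.6) on BW and V = (29.7, 53.4) on VM. Then |DV| = |V − D| = 61.1.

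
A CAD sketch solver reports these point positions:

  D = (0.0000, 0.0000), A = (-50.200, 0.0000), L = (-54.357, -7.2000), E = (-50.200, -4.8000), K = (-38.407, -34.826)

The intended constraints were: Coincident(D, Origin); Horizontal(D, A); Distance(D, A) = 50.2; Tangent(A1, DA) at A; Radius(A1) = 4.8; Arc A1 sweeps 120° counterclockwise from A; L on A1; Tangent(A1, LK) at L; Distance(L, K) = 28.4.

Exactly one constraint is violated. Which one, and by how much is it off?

Distance(L, K) = 28.4 — off by 3.50.

D = (0.00, 0.00) ✓; D.y = 0.00, A.y = 0.00 ✓; |DA| = 50.20 ✓; ∠(EA, AD) = 90.00° ✓; |EA| = 4.800 ✓; bearing(E→L) − bearing(E→A) = 120.0° ✓; |EL| = 4.800 ✓; ∠(EL, LK) = 90.00° ✓; |LK| = 31.90 ✗.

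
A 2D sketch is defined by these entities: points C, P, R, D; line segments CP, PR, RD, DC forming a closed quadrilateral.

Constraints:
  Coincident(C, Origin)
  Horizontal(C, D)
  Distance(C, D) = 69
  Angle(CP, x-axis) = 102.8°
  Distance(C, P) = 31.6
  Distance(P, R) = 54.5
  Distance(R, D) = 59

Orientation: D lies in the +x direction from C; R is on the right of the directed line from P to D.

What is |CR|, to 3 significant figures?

23.8

C is at the origin; C and D share the same y with |CD| = 69.0 and D in +x, so D = (69.0, 0). CP runs at 102.8° with |CP| = 31.6, so P = (-7.00, 30.8). R is determined by |PR| = 54.5 and |RD| = 59.0 together: it lies at the intersection of circle(P, 54.5) and circle(D, 59.0). With |PD| = 82.0, the foot of the radical line on PD is 37.9 from P and the perpendicular offset is √(54.5² − 37.9²) = 39.2. Taking the right-of-PD solution: R = (13.4, -19.7).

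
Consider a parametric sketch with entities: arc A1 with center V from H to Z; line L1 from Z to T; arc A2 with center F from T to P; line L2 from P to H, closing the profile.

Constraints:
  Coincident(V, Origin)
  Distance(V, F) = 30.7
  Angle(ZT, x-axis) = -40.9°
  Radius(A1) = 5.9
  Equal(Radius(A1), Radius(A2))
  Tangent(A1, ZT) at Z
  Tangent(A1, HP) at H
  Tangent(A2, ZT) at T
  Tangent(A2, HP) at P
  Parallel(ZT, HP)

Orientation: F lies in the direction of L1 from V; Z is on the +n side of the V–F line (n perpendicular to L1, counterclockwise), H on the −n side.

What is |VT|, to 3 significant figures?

31.3

The slot axis is L1's direction at -40.9°, so u = (cos -40.9°, sin -40.9°) = (0.756, -0.655) and n = (−sin -40.9°, cos -40.9°) = (0.655, 0.756). V is at the origin and F lies 30.7 along u from V, so F = 30.7·u = (23.2, -20.1). Tangency of A1 to both parallel lines with radius 5.9 puts Z and H at V ± 5.9·n: Z = (3.86, 4.46), H = (-3.86, -4.46). Equal radii place T and P the same way about F: T = F + 5.9·n = (27.1, -15.6), P = F − 5.9·n = (19.3, -24.6). Then |VT| = |T − V| = 31.3.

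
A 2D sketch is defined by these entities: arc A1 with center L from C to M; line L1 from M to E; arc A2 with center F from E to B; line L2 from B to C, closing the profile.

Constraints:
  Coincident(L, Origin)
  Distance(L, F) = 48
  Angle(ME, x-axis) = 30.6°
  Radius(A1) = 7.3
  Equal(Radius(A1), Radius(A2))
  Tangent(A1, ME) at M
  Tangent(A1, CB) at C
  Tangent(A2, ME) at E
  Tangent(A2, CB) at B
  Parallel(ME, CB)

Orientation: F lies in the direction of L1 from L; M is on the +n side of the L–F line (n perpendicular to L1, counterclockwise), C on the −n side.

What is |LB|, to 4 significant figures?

48.55

Tangency of A1 to both parallel lines with radius 7.3 puts M and C at L ± 7.3·n: M = (-3.716, 6.283), C = (3.716, -6.283). Equal radii place E and B the same way about F: E = F + 7.3·n = (37.60, 30.72), B = F − 7.3·n = (45.03, 18.15). Then |LB| = |B − L| = 48.55.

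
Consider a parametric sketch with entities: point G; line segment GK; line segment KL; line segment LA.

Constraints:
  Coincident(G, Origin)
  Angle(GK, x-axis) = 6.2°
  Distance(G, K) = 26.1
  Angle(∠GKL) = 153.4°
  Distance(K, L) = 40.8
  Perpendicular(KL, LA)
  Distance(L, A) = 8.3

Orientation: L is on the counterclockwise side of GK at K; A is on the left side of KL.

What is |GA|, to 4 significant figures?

64.23

∠GKL = 153.4°, so KL runs at 6.2° + (180° − 153.4°) = 32.80° from the x-axis; with |KL| = 40.8, L = K + 40.8·(cos 32.80°, sin 32.80°) = (60.24, 24.92). KL is perpendicular to LA; with |LA| = 8.3 on the left of KL, A = L + 8.3·(-0.5417, 0.8406) = (55.75, 31.90). Then |GA| = |A − G| = 64.23.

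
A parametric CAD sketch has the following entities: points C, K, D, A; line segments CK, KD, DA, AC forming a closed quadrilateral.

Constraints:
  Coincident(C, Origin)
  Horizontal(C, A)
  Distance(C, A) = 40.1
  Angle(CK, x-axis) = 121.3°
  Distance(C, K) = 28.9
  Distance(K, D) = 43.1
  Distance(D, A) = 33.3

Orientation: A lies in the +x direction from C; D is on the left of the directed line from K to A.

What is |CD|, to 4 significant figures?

41.44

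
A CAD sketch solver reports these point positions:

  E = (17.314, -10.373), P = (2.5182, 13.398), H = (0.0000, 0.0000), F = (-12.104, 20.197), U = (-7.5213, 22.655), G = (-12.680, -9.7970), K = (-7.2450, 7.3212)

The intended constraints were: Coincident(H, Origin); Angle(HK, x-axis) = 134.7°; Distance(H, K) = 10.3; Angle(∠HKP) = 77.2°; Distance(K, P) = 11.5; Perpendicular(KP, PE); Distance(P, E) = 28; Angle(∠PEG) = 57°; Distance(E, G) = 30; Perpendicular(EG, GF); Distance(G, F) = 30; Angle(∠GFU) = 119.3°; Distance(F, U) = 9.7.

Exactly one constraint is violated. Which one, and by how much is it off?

Distance(F, U) = 9.7 — off by 4.50.

H = (0.00, 0.00) ✓; HK at 134.7° ✓; |HK| = 10.30 ✓; ∠HKP = 77.20° ✓; |KP| = 11.50 ✓; ∠(KP, PE) = 90.00° ✓; |PE| = 28.00 ✓; ∠PEG = 57.00° ✓; |EG| = 30.00 ✓; ∠(EG, GF) = 90.00° ✓; |GF| = 30.00 ✓; ∠GFU = 119.3° ✓; |FU| = 5.200 ✗.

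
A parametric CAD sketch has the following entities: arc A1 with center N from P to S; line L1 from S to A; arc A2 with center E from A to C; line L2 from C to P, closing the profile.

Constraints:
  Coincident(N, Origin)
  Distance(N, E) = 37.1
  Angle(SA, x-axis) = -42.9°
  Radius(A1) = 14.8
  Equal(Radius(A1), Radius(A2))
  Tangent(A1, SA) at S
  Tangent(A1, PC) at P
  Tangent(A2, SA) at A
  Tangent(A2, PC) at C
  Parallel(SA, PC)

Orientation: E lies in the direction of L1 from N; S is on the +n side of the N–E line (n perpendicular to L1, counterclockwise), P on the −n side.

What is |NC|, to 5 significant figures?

39.943

The slot axis is L1's direction at -42.9°, so u = (cos -42.9°, sin -42.9°) = (0.73254, -0.68072) and n = (−sin -42.9°, cos -42.9°) = (0.68072, 0.73254). N is at the origin and E lies 37.1 along u from N, so E = 37.1·u = (27.177, -25.255). Tangency of A1 to both parallel lines with radius 14.8 puts S and P at N ± 14.8·n: S = (10.075, 10.842), P = (-10.075, -10.842). Equal radii place A and C the same way about E: A = E + 14.8·n = (37.252, -14.413), C = E − 14.8·n = (17.103, -36.096). Then |NC| = |C − N| = 39.943.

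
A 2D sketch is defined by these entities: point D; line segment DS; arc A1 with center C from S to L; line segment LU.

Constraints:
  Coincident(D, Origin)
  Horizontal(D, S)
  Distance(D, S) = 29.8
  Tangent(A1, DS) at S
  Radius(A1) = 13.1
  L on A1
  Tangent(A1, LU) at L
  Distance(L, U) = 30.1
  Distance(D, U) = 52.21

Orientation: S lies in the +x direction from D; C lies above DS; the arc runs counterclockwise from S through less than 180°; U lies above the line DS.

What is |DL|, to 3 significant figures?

45.6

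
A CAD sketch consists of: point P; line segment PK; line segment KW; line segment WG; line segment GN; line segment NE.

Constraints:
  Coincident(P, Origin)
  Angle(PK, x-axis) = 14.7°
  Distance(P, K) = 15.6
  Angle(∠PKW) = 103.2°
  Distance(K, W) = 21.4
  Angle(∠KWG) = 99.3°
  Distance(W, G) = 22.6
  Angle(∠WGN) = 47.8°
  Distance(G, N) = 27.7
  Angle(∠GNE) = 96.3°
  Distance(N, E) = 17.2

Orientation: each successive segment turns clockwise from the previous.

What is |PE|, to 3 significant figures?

26.7

∠WGN = 47.8° gives GN at 85.0° from the x-axis; with |GN| = 27.7, N = (9.52, -1.02). ∠GNE = 96.3° gives NE at 1.30° from the x-axis; with |NE| = 17.2, E = (26.7, -0.633). Then |PE| = |E − P| = 26.7.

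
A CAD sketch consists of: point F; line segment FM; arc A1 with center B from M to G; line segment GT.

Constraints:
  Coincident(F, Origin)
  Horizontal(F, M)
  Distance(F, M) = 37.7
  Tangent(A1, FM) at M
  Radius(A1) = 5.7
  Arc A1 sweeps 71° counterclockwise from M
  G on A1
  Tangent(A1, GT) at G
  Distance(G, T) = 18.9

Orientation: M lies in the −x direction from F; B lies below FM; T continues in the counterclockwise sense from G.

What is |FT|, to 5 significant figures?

53.818

F is at the origin; F and M share the same y with |FM| = 37.7 and M on the −x side, so M = (-37.700, 0.0000). Since A1 is tangent to FM there, BM ⟂ FM, so B = M + (0, -5.7) = (-37.700, -5.7000). On A1, M sits at bearing 90° from B; a 71° counterclockwise sweep puts G at bearing 161°, so G = B + 5.7·(cos 161°, sin 161°) = (-43.089, -3.8443). A1 meets GT tangentially, so BG is at right angles to GT, so GT runs along (−sin 161°, cos 161°); with |GT| = 18.9, T = (-49.243, -21.715). Then |FT| = |T − F| = 53.818.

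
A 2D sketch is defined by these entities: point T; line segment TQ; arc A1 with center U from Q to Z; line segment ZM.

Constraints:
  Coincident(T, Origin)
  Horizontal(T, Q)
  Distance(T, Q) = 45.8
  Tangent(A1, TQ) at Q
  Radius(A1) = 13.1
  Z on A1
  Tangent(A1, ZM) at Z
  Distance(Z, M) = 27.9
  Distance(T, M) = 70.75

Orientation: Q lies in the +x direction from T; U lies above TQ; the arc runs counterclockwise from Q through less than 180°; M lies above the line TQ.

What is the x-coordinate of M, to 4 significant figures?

57.10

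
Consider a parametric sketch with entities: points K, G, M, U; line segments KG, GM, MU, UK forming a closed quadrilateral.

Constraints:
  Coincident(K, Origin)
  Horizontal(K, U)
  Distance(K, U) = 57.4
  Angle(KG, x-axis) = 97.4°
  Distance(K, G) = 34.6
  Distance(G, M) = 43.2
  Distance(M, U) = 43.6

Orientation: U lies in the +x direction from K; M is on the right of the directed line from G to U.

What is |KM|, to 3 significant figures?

14.8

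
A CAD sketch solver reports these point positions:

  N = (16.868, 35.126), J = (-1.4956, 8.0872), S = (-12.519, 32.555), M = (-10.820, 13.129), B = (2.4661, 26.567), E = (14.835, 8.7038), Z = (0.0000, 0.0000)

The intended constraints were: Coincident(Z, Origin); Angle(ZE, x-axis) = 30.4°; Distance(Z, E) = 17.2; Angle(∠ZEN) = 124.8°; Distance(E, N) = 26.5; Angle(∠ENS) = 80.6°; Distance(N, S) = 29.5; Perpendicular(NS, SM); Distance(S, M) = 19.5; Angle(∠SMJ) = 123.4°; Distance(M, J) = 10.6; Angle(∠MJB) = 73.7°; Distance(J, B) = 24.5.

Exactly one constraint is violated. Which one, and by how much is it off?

Distance(J, B) = 24.5 — off by 5.60.

Z = (0.00, 0.00) ✓; ZE at 30.40° ✓; |ZE| = 17.20 ✓; ∠ZEN = 124.8° ✓; |EN| = 26.50 ✓; ∠ENS = 80.60° ✓; |NS| = 29.50 ✓; ∠(NS, SM) = 90.00° ✓; |SM| = 19.50 ✓; ∠SMJ = 123.4° ✓; |MJ| = 10.60 ✓; ∠MJB = 73.70° ✓; |JB| = 18.90 ✗.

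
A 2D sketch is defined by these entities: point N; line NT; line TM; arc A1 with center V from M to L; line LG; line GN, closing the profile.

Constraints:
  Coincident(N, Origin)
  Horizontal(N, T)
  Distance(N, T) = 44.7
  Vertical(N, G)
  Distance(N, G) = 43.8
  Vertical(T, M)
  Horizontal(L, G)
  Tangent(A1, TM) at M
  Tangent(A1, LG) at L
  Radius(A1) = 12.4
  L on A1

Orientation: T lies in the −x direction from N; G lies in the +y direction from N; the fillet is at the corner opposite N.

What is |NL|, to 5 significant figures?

54.422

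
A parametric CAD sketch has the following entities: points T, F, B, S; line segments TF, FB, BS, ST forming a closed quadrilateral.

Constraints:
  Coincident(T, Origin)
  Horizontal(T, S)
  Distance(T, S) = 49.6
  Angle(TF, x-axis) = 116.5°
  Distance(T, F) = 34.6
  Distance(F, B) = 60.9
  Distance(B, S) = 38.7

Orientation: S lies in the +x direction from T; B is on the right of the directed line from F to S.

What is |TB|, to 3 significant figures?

26.7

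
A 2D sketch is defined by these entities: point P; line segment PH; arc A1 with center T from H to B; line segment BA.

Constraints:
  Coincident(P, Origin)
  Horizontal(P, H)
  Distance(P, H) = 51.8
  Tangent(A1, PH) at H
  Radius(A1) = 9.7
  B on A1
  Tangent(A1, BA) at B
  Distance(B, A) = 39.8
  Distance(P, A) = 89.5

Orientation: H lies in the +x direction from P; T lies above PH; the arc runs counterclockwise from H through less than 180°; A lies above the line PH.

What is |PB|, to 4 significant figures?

60.29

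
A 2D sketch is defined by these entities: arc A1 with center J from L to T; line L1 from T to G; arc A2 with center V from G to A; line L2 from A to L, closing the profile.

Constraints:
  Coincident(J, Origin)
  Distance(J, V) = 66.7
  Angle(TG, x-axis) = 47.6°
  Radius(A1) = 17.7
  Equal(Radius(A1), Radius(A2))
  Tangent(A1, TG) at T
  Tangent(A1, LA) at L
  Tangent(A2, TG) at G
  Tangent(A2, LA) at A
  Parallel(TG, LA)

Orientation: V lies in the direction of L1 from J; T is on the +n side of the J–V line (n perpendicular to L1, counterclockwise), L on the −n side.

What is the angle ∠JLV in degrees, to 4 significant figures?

75.14°

The slot axis is L1's direction at 47.6°, so u = (cos 47.6°, sin 47.6°) = (0.6743, 0.7385) and n = (−sin 47.6°, cos 47.6°) = (-0.7385, 0.6743). J is at the origin and V lies 66.7 along u from J, so V = 66.7·u = (44.98, 49.25). Tangency of A1 to both parallel lines with radius 17.7 puts T and L at J ± 17.7·n: T = (-13.07, 11.94), L = (13.07, -11.94). Then cos ∠JLV = LJ·LV / (|LJ||LV|), giving 75.14°.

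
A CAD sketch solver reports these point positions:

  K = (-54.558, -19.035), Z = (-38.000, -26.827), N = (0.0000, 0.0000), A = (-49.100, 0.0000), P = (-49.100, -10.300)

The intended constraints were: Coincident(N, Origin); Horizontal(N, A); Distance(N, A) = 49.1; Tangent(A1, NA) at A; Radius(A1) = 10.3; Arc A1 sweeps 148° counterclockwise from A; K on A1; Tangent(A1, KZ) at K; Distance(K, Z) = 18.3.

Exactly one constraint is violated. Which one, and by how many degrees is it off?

Tangent(A1, KZ) at K — off by 6.80°.

N = (0.00, 0.00) ✓; N.y = 0.00, A.y = 0.00 ✓; |NA| = 49.10 ✓; ∠(PA, AN) = 90.00° ✓; |PA| = 10.30 ✓; bearing(P→K) − bearing(P→A) = 148.0° ✓; |PK| = 10.30 ✓; ∠(PK, KZ) = 83.20° ✗; |KZ| = 18.30 ✓.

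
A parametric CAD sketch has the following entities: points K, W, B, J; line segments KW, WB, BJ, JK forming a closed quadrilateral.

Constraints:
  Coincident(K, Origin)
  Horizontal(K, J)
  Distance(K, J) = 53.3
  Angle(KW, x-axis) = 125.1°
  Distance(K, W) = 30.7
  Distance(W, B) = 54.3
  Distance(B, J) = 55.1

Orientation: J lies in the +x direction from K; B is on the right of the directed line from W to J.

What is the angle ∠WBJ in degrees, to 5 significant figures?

86.941°

K is at the origin; KJ is horizontal with |KJ| = 53.3 and J in +x, so J = (53.3, 0). KW runs at 125.1° with |KW| = 30.7, so W = (-17.653, 25.117). B is determined by |WB| = 54.3 and |BJ| = 55.1 together: it lies at the intersection of circle(W, 54.3) and circle(J, 55.1). With |WJ| = 75.267, the foot of the radical line on WJ is 37.052 from W and the perpendicular offset is √(54.3² − 37.052²) = 39.694. Taking the right-of-WJ solution: B = (4.0294, -24.666).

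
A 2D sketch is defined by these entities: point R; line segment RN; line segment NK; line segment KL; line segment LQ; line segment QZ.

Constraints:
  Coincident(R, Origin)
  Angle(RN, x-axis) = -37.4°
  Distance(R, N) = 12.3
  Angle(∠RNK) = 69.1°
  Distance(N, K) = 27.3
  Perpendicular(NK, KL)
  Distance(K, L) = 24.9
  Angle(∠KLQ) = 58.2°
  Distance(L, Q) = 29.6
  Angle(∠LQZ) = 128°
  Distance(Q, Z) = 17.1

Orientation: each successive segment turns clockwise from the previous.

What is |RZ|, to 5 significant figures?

19.620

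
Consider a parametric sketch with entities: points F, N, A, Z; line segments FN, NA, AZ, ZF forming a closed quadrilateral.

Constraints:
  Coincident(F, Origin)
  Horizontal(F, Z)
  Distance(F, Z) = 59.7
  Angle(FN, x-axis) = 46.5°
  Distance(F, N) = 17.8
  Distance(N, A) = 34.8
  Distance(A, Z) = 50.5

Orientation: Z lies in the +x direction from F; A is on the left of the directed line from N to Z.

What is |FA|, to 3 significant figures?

52.4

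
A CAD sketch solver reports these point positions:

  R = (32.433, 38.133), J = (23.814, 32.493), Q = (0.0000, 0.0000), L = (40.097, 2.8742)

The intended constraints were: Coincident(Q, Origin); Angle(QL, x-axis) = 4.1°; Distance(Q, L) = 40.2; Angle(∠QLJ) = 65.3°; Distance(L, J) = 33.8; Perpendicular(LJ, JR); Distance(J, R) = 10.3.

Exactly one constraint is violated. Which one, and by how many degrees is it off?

Perpendicular(LJ, JR) — off by 4.40°.

Q = (0.00, 0.00) ✓; QL at 4.100° ✓; |QL| = 40.20 ✓; ∠QLJ = 65.30° ✓; |LJ| = 33.80 ✓; ∠(LJ, JR) = 85.60° ✗; |JR| = 10.30 ✓.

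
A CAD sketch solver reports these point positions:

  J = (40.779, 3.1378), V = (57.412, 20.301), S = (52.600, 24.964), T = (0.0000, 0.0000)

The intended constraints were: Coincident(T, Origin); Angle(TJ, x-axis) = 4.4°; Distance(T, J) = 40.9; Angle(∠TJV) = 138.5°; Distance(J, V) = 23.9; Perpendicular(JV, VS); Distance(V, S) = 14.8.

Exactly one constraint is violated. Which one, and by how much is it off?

Distance(V, S) = 14.8 — off by 8.10.

T = (0.00, 0.00) ✓; TJ at 4.400° ✓; |TJ| = 40.90 ✓; ∠TJV = 138.5° ✓; |JV| = 23.90 ✓; ∠(JV, VS) = 90.00° ✓; |VS| = 6.701 ✗.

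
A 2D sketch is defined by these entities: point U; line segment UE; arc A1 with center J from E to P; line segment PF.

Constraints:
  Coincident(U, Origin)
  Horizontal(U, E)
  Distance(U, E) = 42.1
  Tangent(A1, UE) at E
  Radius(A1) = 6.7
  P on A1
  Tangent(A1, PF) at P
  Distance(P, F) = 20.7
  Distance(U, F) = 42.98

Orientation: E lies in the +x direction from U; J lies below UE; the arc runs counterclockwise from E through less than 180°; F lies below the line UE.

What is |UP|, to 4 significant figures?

35.95

Checks: |JP| = 6.700 ✓; ∠(JP, PF) = 90.00° ✓; |PF| = 20.70 ✓; |UF| = 42.98 ✓.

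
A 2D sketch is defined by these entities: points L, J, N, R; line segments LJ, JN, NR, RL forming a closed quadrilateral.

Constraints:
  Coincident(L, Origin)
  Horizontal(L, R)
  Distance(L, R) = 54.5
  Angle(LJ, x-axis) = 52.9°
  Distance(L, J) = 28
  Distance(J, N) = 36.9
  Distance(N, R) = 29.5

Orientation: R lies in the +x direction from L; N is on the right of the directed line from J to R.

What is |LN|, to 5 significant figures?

30.775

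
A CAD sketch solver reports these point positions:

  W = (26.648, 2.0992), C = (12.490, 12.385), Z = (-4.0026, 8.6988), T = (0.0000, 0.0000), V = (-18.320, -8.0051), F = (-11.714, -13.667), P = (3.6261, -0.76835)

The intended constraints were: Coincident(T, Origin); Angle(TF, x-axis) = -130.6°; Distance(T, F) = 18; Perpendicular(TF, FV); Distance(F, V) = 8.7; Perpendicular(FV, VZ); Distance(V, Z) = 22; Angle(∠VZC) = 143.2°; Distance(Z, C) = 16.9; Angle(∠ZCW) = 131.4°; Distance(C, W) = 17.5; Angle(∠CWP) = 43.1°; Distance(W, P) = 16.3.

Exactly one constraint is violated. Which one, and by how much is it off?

Distance(W, P) = 16.3 — off by 6.90.

T = (0.00, 0.00) ✓; TF at -130.6° ✓; |TF| = 18.00 ✓; ∠(TF, FV) = 90.00° ✓; |FV| = 8.700 ✓; ∠(FV, VZ) = 90.00° ✓; |VZ| = 22.00 ✓; ∠VZC = 143.2° ✓; |ZC| = 16.90 ✓; ∠ZCW = 131.4° ✓; |CW| = 17.50 ✓; ∠CWP = 43.10° ✓; |WP| = 23.20 ✗.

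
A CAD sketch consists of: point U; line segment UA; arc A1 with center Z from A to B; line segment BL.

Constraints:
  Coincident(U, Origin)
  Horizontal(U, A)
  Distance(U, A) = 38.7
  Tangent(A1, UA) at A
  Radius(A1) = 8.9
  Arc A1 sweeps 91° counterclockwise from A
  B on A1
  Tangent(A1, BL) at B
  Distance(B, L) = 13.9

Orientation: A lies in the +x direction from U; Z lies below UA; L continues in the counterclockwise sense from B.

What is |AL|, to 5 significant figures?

24.531

U is at the origin; U and A share the same y with |UA| = 38.7 and A on the +x side, so A = (38.700, 0.0000). The tangent condition forces ZA to be normal to UA, so Z = A + (0, -8.9) = (38.700, -8.9000). On A1, A sits at bearing 90° from Z; a 91° counterclockwise sweep puts B at bearing 181°, so B = Z + 8.9·(cos 181°, sin 181°) = (29.801, -9.0553). Tangency of A1 to BL means the radius ZB is perpendicular to BL, so BL runs along (−sin 181°, cos 181°); with |BL| = 13.9, L = (30.044, -22.953). Then |AL| = |L − A| = 24.531.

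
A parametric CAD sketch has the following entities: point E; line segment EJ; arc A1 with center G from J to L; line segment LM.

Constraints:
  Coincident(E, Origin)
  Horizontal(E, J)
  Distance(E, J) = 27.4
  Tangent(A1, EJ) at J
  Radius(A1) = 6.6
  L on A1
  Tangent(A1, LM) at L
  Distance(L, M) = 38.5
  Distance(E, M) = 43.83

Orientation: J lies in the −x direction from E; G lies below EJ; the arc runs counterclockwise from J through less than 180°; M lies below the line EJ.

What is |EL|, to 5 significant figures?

34.454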